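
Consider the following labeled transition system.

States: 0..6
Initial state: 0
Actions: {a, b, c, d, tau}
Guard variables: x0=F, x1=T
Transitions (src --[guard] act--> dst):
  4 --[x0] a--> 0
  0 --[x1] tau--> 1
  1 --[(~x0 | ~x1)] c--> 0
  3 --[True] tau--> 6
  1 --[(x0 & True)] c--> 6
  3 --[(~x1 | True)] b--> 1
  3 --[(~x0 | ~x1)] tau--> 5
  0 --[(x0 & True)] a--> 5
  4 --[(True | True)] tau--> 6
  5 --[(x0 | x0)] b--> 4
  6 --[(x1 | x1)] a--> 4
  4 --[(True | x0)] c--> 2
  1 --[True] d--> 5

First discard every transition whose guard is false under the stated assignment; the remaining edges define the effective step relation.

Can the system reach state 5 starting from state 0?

Answer: REACHABLE

Analysis:
After dropping false guards: 9 live edges.
depth 0: {0}
depth 1: {1}  now seen {0,1}
depth 2: {5}  now seen {0,1,5}
Reach set: {0,1,5}
witness 5: tau·d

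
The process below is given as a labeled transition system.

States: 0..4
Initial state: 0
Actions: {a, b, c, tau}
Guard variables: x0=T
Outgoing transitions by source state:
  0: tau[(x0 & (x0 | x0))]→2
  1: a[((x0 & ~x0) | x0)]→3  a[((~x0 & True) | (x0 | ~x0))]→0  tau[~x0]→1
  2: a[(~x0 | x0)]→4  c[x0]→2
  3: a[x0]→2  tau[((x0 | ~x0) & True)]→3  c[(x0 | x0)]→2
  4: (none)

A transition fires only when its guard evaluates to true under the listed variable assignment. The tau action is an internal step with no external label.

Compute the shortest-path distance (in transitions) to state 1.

Layered search for 1:
  L0 = {0}
  L1 = {2}
  L2 = {4}
1 never appears.

Answer: UNREACHABLE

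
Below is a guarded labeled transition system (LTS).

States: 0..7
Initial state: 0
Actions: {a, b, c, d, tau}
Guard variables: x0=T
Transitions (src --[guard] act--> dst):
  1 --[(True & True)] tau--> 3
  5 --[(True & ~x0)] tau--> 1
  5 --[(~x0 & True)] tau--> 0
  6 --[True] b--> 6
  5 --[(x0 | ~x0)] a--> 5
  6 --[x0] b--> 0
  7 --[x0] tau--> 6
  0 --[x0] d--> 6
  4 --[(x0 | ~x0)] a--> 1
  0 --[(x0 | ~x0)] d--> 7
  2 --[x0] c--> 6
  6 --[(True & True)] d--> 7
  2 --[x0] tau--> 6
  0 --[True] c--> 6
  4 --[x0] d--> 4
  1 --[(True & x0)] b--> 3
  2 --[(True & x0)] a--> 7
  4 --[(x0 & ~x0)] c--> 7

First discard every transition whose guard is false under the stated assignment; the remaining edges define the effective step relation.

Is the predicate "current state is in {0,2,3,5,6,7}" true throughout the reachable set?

Answer: INVARIANT HOLDS

Analysis:
Inv-set: {0,2,3,5,6,7}
Reachable = {0,6,7}
  0: ✓
  6: ✓
  7: ✓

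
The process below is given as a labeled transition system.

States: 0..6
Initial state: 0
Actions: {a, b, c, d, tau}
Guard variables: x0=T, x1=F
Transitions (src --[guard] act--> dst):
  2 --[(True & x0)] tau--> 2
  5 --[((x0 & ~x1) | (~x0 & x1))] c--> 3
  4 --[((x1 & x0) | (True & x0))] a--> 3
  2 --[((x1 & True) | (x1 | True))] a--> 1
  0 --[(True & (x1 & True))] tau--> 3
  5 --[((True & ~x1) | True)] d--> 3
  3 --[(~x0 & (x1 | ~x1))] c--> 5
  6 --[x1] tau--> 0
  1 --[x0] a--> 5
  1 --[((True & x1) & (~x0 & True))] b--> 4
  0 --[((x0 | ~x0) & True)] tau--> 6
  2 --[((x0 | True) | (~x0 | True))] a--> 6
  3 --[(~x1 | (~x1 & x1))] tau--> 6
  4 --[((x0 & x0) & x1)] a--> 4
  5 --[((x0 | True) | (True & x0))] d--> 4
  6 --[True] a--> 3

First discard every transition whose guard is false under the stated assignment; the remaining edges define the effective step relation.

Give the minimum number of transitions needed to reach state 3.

Answer: 2

Working:
Layered search for 3:
  L0 = {0}
  L1 = {6}
  L2 = {3}
depth(3)=2, e.g. tau·a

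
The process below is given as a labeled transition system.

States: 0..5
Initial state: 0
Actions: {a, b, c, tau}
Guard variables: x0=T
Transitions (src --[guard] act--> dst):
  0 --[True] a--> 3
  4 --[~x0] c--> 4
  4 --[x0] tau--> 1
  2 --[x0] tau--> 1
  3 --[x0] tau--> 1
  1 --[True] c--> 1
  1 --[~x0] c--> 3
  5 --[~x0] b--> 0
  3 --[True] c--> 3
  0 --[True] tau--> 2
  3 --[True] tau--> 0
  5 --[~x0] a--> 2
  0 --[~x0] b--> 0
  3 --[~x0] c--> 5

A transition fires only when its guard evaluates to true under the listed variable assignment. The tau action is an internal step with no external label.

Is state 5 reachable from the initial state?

After dropping false guards: 8 live edges.
Layer 0: {0}
Layer 1: {2,3}  total {0,2,3}
Layer 2: {1}  total {0,1,2,3}
Reach set: {0,1,2,3}

Answer: UNREACHABLE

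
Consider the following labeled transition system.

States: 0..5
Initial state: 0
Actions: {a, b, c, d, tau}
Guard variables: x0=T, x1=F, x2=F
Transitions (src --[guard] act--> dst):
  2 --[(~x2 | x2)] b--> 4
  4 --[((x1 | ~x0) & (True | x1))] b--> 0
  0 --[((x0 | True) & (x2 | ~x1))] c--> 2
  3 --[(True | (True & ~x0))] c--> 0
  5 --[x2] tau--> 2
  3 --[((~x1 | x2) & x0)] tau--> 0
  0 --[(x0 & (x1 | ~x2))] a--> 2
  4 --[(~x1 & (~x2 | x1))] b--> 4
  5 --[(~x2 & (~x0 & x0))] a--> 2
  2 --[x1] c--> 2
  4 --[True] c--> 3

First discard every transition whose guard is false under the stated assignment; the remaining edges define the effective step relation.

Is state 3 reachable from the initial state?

7 transition(s) survive guard evaluation.
L0 = {0}
L1 = {2}  now seen {0,2}
L2 = {4}  now seen {0,2,4}
L3 = {3}  now seen {0,2,3,4}
Reachable = {0,2,3,4}
trace reaching 3: c·b·c

Answer: REACHABLE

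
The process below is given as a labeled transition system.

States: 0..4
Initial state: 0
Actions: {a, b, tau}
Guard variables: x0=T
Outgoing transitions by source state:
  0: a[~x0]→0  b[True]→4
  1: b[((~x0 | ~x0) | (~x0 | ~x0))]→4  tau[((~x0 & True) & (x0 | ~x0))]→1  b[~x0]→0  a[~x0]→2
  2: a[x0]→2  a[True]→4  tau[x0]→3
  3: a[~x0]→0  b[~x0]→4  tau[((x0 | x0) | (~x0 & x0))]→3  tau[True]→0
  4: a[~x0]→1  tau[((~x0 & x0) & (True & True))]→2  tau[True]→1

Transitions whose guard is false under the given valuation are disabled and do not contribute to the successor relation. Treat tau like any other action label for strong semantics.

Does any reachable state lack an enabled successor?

R = {0,1,4}
  0: b→4  [1 out]
  1: ∅  [no exit]
  4: tau→1  [1 out]
trace reaching 1: b·tau

Answer: DEADLOCK at state 1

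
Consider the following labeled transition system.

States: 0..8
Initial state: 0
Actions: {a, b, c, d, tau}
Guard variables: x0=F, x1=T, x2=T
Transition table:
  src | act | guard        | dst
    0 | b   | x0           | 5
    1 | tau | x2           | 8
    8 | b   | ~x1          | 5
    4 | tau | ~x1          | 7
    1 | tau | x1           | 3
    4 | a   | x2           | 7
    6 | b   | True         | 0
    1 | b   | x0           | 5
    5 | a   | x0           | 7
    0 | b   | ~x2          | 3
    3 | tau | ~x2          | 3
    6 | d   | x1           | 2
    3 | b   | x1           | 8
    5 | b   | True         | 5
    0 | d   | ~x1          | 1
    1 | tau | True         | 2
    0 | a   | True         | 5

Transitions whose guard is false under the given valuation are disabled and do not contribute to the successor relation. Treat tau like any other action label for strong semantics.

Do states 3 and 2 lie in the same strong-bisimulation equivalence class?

Compute ~ classes (split until stable):
  round 0: {{0,1,2,3,4,5,6,7,8}}
  round 1: {{0,4},{1},{2,7,8},{3,5},{6}}
  round 2: {{0},{1},{2,7,8},{3},{4},{5},{6}}
Fixed point at round 3; 7 class(es).
[3]={3}  [2]={2,7,8}

Answer: NOT BISIMILAR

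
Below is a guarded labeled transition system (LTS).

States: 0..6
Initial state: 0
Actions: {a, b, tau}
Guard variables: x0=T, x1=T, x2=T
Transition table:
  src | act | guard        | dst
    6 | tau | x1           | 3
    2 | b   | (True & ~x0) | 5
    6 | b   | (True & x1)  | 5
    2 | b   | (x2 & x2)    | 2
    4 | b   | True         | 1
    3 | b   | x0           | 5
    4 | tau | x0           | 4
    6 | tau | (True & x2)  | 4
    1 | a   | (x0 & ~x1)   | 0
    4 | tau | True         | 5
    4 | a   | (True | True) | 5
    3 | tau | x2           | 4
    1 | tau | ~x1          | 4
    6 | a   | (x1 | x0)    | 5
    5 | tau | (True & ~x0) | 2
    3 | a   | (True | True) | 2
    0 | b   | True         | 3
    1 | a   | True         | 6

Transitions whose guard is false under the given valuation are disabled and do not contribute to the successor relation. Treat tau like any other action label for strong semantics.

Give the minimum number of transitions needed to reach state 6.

Answer: 4

Working:
BFS to 6:
  Layer 0: {0}
  Layer 1: {3}
  Layer 2: {2,4,5}
  Layer 3: {1}
  Layer 4: {6}
depth(6)=4, e.g. b·tau·b·a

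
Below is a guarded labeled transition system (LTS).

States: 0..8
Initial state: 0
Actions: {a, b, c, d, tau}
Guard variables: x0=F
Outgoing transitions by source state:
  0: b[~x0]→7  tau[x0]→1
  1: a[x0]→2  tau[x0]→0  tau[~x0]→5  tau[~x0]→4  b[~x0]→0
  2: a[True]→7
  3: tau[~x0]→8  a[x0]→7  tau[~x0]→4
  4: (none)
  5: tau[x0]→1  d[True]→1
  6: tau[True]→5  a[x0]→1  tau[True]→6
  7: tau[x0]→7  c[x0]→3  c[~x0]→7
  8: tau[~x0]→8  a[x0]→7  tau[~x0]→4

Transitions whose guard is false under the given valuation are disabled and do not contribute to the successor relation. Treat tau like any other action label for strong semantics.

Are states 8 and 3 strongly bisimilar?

Compute ~ classes (split until stable):
  round 0: {{0,1,2,3,4,5,6,7,8}}
  round 1: {{0},{1},{2},{3,6,8},{4},{5},{7}}
  round 2: {{0},{1},{2},{3,8},{4},{5},{6},{7}}
stable after 3 split(s): 8 block(s)
8∈{3,8}, 3∈{3,8}

Answer: BISIMILAR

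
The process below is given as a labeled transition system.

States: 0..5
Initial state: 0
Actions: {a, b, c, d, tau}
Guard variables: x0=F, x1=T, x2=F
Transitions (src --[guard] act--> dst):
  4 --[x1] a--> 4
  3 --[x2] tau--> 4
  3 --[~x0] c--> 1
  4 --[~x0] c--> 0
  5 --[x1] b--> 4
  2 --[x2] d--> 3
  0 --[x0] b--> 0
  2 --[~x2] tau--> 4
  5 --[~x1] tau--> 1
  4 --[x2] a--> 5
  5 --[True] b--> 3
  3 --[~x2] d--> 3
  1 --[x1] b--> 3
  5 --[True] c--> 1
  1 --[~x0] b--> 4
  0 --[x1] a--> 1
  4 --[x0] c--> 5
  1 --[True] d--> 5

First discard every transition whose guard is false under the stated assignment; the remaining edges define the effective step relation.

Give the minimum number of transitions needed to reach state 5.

Breadth-first toward 5:
  depth 0: {0}
  depth 1: {1}
  depth 2: {3,4,5}
depth(5)=2, e.g. a·d

Answer: 2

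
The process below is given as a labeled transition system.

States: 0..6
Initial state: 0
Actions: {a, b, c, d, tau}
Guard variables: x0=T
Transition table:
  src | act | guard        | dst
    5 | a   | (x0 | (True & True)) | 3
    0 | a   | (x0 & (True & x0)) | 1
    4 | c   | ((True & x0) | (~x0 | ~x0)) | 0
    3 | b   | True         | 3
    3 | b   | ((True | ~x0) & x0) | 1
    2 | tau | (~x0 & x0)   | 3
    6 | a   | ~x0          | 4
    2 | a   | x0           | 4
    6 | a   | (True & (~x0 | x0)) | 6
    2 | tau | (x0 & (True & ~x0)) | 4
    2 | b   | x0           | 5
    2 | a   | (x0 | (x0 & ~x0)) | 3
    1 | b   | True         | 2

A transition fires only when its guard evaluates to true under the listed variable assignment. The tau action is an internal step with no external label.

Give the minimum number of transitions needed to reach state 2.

BFS to 2:
  Layer 0: {0}
  Layer 1: {1}
  Layer 2: {2}
depth(2)=2, e.g. a·b

Answer: 2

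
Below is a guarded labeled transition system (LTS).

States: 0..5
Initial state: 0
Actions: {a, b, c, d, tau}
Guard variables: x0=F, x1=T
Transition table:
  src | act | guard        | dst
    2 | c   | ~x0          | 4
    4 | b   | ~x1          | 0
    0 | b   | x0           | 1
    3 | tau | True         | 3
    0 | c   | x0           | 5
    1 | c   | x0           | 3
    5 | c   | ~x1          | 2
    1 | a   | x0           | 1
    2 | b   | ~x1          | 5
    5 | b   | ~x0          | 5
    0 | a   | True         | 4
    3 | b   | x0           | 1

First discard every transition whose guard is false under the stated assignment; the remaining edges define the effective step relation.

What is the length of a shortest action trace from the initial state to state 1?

Answer: UNREACHABLE

Working:
BFS to 1:
  L0 = {0}
  L1 = {4}
1 never appears.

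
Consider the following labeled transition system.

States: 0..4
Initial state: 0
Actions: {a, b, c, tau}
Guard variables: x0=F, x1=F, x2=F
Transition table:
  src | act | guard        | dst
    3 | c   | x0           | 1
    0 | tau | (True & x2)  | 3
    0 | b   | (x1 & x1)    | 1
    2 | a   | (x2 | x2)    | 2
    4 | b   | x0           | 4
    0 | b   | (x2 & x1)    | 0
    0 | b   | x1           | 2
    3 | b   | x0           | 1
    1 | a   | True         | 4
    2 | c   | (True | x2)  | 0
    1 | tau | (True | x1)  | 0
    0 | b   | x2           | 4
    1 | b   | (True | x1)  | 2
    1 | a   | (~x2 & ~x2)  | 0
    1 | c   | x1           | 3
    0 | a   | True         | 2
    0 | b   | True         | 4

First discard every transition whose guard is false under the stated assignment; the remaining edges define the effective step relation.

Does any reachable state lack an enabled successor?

Reach set: {0,2,4}
  0: a→2  b→4  [deg 2]
  2: c→0  [deg 1]
  4: ∅  [deadlock]
Path to 4: b

Answer: DEADLOCK at state 4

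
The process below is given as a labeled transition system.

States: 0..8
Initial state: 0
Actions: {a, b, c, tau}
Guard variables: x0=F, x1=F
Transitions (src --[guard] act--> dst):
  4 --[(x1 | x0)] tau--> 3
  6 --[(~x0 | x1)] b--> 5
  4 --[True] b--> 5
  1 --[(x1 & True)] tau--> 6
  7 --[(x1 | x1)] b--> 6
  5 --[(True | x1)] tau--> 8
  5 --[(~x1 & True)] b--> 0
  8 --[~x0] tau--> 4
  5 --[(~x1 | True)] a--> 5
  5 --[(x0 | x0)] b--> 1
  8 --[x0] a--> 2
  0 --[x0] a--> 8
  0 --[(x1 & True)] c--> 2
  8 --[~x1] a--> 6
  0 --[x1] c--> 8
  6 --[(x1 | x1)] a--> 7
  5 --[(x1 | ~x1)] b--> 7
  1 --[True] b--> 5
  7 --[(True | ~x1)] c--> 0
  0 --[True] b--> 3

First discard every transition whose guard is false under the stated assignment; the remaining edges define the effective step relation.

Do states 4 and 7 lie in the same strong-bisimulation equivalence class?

Bisimulation quotient by refinement:
  π0 = {{0,1,2,3,4,5,6,7,8}}
  π1 = {{0,1,4,6},{2,3},{5},{7},{8}}
  π2 = {{0},{1,4,6},{2,3},{5},{7},{8}}
Fixed point at round 3; 6 class(es).
4∈{1,4,6}, 7∈{7}

Answer: NOT BISIMILAR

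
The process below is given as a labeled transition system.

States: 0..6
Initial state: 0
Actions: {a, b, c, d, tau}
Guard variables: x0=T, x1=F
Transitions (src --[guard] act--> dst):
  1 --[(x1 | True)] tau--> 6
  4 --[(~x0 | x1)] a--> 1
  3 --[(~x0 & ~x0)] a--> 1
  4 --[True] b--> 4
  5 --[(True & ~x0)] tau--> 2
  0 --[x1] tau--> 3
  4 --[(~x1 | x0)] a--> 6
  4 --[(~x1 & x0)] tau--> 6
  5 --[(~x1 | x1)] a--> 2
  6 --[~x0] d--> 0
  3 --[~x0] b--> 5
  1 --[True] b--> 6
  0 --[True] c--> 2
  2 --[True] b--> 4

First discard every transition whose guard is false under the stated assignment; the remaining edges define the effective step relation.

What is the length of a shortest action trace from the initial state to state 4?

Answer: 2

Trace:
BFS to 4:
  depth 0: {0}
  depth 1: {2}
  depth 2: {4}
first hit 4 at d=2 via c·b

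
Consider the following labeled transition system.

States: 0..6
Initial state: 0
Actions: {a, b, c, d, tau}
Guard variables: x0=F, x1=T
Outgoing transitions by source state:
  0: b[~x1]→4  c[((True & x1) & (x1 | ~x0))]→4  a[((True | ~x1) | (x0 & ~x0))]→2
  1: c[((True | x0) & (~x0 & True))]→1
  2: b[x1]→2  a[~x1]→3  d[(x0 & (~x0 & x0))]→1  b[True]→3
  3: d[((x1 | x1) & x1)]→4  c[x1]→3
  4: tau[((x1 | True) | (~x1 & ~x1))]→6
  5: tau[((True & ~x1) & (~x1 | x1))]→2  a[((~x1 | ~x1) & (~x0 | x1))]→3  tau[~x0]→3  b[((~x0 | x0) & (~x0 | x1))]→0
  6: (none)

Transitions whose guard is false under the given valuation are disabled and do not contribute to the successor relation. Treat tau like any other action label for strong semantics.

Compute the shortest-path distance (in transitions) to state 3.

Layered search for 3:
  depth 0: {0}
  depth 1: {2,4}
  depth 2: {3,6}
depth(3)=2, e.g. a·b

Answer: 2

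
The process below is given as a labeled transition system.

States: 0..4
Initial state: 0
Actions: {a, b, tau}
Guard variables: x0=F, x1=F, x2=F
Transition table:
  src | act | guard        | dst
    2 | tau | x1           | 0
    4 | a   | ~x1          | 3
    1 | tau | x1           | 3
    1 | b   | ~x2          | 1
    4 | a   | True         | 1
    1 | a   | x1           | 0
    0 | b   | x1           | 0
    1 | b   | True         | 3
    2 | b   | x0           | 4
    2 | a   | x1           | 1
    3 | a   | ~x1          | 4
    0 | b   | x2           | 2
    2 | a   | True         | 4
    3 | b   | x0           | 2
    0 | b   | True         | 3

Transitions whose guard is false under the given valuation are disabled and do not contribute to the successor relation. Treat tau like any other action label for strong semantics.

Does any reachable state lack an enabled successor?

Answer: DEADLOCK-FREE

Working:
Reachable = {0,1,3,4}
  0: b→3  [1 exit(s)]
  1: b→1  b→3  [2 exit(s)]
  3: a→4  [1 exit(s)]
  4: a→1  a→3  [2 exit(s)]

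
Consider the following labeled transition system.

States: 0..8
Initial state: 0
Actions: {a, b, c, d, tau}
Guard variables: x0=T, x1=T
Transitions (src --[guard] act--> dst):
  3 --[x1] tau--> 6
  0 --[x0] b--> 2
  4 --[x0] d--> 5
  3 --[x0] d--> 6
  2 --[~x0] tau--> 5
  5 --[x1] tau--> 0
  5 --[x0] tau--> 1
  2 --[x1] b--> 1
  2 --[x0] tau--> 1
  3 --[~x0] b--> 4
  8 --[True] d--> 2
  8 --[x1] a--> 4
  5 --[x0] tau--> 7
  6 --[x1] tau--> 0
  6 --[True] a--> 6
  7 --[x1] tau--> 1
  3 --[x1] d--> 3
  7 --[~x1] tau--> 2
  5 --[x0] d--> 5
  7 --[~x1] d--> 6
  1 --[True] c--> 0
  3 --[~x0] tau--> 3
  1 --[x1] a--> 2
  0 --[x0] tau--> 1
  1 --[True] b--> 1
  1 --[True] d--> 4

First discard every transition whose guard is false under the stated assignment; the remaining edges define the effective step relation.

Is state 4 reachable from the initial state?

Answer: REACHABLE

Trace:
21 transition(s) survive guard evaluation.
L0 = {0}
L1 = {1,2}  total {0,1,2}
L2 = {4}  total {0,1,2,4}
L3 = {5}  total {0,1,2,4,5}
L4 = {7}  total {0,1,2,4,5,7}
Reach set: {0,1,2,4,5,7}
Path to 4: tau·d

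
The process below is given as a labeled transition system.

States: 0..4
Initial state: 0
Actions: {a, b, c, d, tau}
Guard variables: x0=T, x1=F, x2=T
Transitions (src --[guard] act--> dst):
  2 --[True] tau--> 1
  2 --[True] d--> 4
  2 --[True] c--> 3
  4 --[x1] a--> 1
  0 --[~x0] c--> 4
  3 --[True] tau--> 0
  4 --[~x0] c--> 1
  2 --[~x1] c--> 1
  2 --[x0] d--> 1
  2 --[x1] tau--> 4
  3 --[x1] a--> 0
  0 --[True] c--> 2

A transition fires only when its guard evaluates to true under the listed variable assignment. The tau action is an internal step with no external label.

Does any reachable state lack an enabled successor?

Answer: DEADLOCK at state 1

Trace:
R = {0,1,2,3,4}
  0: c→2  [deg 1]
  1: ∅  [deadlock]
  2: c→1  c→3  d→1  d→4  tau→1  [deg 5]
  3: tau→0  [deg 1]
  4: ∅  [deadlock]
witness 1: c·tau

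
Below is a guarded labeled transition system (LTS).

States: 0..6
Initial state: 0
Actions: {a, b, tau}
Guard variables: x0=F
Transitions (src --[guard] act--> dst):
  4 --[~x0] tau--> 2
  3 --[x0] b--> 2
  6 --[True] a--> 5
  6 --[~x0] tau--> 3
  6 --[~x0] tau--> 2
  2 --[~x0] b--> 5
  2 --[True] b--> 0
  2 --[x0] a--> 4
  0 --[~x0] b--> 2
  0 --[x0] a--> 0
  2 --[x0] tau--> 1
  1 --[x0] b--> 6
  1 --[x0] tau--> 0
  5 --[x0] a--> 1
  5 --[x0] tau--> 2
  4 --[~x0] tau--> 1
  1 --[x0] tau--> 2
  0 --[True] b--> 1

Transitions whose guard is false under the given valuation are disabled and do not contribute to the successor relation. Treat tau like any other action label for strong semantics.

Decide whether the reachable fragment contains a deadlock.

Answer: DEADLOCK at state 1

Analysis:
Reachable = {0,1,2,5}
  0: b→1  b→2  [deg 2]
  1: ∅  [STUCK]
  2: b→0  b→5  [deg 2]
  5: ∅  [STUCK]
Path to 1: b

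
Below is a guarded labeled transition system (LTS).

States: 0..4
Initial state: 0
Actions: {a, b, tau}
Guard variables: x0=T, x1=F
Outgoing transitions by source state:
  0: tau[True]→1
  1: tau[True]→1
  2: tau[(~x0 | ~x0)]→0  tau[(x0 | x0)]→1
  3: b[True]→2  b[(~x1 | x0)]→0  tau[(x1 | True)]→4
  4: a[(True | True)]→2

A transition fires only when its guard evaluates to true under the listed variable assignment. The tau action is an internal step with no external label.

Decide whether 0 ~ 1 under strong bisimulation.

Answer: BISIMILAR

Trace:
Refine partition for ~:
  π0 = {{0,1,2,3,4}}
  π1 = {{0,1,2},{3},{4}}
Fixed point at round 2; 3 class(es).
class of 0: {0,1,2}; class of 1: {0,1,2}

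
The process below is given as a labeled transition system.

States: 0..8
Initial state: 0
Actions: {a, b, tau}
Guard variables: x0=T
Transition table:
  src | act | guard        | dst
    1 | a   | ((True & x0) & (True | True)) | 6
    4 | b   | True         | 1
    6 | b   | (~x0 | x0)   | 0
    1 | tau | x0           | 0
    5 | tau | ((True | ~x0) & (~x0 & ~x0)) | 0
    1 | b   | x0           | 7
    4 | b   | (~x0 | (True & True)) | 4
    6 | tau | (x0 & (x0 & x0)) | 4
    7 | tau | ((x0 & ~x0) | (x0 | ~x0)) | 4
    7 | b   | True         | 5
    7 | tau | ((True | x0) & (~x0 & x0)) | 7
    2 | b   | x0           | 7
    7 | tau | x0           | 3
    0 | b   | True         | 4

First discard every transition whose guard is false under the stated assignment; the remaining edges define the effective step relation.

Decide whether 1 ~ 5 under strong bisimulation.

Compute ~ classes (split until stable):
  round 0: {{0,1,2,3,4,5,6,7,8}}
  round 1: {{0,2,4},{1},{3,5,8},{6,7}}
  round 2: {{0},{1},{2},{3,5,8},{4},{6},{7}}
Fixed point at round 3; 7 class(es).
[1]={1}  [5]={3,5,8}

Answer: NOT BISIMILAR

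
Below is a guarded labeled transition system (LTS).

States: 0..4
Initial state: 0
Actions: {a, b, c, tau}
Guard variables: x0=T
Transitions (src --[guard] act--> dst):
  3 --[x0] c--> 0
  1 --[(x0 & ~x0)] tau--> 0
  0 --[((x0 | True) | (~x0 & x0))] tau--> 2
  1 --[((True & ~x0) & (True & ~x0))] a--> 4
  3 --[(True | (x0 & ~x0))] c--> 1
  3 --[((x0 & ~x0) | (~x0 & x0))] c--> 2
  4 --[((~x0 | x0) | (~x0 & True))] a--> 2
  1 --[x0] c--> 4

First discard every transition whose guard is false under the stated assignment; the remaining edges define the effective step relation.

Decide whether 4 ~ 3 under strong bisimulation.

Answer: NOT BISIMILAR

Trace:
Bisimulation quotient by refinement:
  π0 = {{0,1,2,3,4}}
  π1 = {{0},{1,3},{2},{4}}
  π2 = {{0},{1},{2},{3},{4}}
5 equivalence class(es) (converged in 3)
class of 4: {4}; class of 3: {3}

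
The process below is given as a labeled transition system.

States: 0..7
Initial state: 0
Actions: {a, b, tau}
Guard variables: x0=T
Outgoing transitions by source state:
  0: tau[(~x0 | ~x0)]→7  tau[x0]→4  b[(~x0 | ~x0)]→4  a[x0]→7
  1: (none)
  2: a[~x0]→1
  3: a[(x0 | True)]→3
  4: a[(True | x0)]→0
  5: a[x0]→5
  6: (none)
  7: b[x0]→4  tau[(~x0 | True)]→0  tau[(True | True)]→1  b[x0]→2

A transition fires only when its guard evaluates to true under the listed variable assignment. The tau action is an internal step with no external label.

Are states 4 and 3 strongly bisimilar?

Answer: NOT BISIMILAR

Working:
Compute ~ classes (split until stable):
  P[0] = {{0,1,2,3,4,5,6,7}}
  P[1] = {{0},{1,2,6},{3,4,5},{7}}
  P[2] = {{0},{1,2,6},{3,5},{4},{7}}
stable after 3 split(s): 5 block(s)
class of 4: {4}; class of 3: {3,5}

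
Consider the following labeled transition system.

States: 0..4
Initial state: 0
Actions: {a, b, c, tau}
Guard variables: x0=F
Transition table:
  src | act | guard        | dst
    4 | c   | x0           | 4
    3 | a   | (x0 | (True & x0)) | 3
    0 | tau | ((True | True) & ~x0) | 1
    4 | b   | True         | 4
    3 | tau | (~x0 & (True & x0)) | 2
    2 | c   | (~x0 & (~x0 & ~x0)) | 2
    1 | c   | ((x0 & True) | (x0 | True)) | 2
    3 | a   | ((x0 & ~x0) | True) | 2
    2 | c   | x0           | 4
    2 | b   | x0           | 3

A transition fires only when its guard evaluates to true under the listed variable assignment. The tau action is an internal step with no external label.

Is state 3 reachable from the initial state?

Guard filter leaves 5 enabled edge(s).
depth 0: {0}
depth 1: {1}  cumulative {0,1}
depth 2: {2}  cumulative {0,1,2}
Reach set: {0,1,2}

Answer: UNREACHABLE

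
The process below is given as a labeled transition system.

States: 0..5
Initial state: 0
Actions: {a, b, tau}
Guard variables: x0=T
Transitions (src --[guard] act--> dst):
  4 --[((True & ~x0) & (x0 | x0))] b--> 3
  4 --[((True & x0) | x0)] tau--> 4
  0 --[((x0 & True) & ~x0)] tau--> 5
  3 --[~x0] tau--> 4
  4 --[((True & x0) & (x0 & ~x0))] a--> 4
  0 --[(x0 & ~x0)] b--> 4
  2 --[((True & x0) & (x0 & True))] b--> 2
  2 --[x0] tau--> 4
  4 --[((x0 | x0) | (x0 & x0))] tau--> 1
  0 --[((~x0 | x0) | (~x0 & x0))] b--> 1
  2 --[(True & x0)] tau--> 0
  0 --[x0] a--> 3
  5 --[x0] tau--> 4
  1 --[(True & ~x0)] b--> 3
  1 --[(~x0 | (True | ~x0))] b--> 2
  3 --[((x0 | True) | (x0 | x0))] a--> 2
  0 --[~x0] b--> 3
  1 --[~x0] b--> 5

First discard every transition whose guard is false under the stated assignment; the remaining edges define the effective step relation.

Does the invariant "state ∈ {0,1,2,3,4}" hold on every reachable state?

Answer: INVARIANT HOLDS

Analysis:
Safe = {0,1,2,3,4}
Reachable = {0,1,2,3,4}
  0: ✓
  1: ✓
  2: ✓
  3: ✓
  4: ✓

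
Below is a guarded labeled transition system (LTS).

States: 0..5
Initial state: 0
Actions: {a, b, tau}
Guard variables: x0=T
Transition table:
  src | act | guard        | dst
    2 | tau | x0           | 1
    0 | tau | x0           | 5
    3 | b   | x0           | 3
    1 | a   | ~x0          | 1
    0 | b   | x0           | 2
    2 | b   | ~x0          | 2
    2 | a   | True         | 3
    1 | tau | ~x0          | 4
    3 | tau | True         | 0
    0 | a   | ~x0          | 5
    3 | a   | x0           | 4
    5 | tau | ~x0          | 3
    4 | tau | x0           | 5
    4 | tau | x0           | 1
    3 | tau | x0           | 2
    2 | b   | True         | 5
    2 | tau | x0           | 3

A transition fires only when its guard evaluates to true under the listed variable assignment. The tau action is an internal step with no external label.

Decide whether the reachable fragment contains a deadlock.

Answer: DEADLOCK at state 1

Working:
R = {0,1,2,3,4,5}
  0: b→2  tau→5  [2 exit(s)]
  1: ∅  [deadlock]
  2: a→3  b→5  tau→1  tau→3  [4 exit(s)]
  3: a→4  b→3  tau→0  tau→2  [4 exit(s)]
  4: tau→1  tau→5  [2 exit(s)]
  5: ∅  [deadlock]
Path to 1: b·tau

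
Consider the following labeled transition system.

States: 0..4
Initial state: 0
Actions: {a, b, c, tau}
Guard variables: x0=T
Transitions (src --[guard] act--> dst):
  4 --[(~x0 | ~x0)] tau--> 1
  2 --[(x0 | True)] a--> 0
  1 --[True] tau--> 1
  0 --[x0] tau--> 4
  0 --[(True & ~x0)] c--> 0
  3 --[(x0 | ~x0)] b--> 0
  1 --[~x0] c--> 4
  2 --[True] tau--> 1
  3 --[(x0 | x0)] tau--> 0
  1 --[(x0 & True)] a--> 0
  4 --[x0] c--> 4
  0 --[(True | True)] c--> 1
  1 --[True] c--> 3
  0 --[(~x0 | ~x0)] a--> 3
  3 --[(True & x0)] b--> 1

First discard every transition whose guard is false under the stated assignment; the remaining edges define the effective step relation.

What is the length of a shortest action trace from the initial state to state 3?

Layered search for 3:
  depth 0: {0}
  depth 1: {1,4}
  depth 2: {3}
first hit 3 at d=2 via c·c

Answer: 2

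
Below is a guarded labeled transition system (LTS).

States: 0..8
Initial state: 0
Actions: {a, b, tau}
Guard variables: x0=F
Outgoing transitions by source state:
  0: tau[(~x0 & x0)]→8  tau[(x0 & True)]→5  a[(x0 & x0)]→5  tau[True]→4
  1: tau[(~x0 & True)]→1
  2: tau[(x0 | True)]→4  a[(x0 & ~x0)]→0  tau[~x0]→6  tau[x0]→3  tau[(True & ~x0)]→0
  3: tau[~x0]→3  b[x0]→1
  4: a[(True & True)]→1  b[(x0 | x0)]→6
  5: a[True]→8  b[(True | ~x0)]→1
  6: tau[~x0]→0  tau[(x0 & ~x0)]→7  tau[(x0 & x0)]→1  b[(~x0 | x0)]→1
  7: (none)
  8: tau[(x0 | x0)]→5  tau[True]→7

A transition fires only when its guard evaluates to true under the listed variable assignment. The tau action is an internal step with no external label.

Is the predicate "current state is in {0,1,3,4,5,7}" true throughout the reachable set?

Answer: INVARIANT HOLDS

Trace:
Allowed set {0,1,3,4,5,7}
Reachable = {0,1,4}
  0: ✓
  1: ✓
  4: ✓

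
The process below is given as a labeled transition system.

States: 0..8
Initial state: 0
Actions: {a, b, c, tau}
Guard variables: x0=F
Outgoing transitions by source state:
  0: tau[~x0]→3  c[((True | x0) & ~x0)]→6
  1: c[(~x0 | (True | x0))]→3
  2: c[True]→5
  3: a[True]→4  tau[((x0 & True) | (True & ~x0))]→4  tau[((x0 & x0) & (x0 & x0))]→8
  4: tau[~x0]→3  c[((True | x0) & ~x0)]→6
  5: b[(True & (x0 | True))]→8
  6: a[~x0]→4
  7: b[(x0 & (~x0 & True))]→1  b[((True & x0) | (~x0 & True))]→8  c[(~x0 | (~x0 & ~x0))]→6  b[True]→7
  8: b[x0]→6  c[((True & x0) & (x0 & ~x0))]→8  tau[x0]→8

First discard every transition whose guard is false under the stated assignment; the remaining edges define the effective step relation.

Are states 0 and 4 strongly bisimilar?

Refine partition for ~:
  round 0: {{0,1,2,3,4,5,6,7,8}}
  round 1: {{0,4},{1,2},{3},{5},{6},{7},{8}}
  round 2: {{0,4},{1},{2},{3},{5},{6},{7},{8}}
8 equivalence class(es) (converged in 3)
[0]={0,4}  [4]={0,4}

Answer: BISIMILAR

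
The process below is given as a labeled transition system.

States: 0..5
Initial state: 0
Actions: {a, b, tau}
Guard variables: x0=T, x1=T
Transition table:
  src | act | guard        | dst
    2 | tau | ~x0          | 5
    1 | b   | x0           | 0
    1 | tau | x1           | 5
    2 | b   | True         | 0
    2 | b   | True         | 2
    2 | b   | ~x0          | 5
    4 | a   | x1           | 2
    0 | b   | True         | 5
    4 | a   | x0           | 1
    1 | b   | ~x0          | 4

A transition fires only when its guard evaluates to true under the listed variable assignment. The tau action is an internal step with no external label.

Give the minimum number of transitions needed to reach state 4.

Answer: UNREACHABLE

Trace:
BFS to 4:
  L0 = {0}
  L1 = {5}
4 never appears.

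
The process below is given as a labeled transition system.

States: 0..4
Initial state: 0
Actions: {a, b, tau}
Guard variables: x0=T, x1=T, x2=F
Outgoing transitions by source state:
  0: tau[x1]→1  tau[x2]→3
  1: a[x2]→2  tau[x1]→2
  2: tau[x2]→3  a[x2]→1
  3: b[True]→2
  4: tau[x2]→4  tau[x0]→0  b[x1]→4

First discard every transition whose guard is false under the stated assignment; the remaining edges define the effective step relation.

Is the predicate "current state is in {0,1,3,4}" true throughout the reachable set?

Inv-set: {0,1,3,4}
Reach set: {0,1,2}
  0: safe
  1: safe
  2: ✗ unsafe
reach 2 via tau·tau — violates

Answer: INVARIANT VIOLATED at state 2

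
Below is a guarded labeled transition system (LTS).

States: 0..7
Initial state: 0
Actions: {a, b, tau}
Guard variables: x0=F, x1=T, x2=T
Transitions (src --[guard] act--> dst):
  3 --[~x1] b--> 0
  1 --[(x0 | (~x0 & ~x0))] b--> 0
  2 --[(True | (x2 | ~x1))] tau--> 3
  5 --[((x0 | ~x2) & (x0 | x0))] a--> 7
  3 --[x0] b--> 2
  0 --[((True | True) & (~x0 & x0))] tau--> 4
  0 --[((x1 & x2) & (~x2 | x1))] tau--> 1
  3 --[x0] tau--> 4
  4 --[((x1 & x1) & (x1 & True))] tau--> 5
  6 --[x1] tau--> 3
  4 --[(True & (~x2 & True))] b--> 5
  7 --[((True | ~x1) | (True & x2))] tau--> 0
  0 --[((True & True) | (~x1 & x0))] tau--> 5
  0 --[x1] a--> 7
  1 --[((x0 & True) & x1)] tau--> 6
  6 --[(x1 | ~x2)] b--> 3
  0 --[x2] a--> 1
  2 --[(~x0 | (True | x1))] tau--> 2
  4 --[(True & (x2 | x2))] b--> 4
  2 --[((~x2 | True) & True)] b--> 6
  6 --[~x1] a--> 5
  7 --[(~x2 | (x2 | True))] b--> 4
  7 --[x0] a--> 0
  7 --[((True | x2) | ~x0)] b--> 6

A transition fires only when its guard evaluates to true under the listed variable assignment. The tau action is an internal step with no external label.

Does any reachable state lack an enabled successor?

Reach set: {0,1,3,4,5,6,7}
  0: a→1  a→7  tau→1  tau→5  [4 exit(s)]
  1: b→0  [1 exit(s)]
  3: ∅  [deadlock]
  4: b→4  tau→5  [2 exit(s)]
  5: ∅  [deadlock]
  6: b→3  tau→3  [2 exit(s)]
  7: b→4  b→6  tau→0  [3 exit(s)]
Path to 3: a·b·tau

Answer: DEADLOCK at state 3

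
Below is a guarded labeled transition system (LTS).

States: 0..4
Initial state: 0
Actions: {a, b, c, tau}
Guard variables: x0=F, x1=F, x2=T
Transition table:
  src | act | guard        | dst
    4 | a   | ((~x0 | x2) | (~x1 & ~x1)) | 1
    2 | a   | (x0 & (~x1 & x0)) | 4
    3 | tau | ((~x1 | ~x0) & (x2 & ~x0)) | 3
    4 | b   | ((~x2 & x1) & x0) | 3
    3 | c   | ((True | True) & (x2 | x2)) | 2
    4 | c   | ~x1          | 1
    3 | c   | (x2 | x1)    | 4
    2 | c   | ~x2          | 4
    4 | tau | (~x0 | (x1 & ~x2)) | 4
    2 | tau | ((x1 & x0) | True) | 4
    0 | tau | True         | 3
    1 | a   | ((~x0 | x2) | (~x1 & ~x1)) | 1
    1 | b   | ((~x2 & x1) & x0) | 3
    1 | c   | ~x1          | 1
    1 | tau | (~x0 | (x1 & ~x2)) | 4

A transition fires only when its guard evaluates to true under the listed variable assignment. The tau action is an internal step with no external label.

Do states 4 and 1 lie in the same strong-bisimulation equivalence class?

Bisimulation quotient by refinement:
  round 0: {{0,1,2,3,4}}
  round 1: {{0,2},{1,4},{3}}
  round 2: {{0},{1,4},{2},{3}}
Fixed point at round 3; 4 class(es).
4∈{1,4}, 1∈{1,4}

Answer: BISIMILAR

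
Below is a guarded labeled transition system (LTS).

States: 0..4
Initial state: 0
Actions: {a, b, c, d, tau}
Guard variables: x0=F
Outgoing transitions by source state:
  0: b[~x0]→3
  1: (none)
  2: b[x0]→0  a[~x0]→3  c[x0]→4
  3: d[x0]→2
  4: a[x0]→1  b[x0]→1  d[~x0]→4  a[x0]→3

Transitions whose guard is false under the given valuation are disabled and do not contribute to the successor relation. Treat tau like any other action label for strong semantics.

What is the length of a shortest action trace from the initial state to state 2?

Layered search for 2:
  depth 0: {0}
  depth 1: {3}
2 never appears.

Answer: UNREACHABLE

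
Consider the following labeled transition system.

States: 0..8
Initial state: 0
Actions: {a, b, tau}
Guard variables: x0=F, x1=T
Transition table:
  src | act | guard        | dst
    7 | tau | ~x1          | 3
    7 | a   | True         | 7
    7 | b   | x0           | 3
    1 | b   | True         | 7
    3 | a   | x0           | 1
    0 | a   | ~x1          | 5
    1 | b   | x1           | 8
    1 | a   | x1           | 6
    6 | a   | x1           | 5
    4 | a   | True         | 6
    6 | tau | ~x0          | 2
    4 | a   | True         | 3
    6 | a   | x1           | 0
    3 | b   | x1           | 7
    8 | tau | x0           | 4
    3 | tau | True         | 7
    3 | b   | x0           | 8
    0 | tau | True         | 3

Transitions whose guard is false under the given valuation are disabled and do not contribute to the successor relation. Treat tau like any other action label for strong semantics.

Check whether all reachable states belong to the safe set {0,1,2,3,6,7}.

Answer: INVARIANT HOLDS

Analysis:
Allowed set {0,1,2,3,6,7}
R = {0,3,7}
  0: safe
  3: safe
  7: safe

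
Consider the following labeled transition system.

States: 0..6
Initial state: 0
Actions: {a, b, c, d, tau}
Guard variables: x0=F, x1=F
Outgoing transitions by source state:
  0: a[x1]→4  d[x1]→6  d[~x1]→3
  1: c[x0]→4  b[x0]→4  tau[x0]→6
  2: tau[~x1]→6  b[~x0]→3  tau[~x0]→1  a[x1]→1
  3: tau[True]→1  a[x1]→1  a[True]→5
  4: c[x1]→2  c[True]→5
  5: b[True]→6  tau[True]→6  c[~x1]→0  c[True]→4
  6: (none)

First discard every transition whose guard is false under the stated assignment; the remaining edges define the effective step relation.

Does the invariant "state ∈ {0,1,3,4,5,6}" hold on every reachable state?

Answer: INVARIANT HOLDS

Analysis:
Allowed set {0,1,3,4,5,6}
Reachable = {0,1,3,4,5,6}
  0: ✓
  1: ✓
  3: ✓
  4: ✓
  5: ✓
  6: ✓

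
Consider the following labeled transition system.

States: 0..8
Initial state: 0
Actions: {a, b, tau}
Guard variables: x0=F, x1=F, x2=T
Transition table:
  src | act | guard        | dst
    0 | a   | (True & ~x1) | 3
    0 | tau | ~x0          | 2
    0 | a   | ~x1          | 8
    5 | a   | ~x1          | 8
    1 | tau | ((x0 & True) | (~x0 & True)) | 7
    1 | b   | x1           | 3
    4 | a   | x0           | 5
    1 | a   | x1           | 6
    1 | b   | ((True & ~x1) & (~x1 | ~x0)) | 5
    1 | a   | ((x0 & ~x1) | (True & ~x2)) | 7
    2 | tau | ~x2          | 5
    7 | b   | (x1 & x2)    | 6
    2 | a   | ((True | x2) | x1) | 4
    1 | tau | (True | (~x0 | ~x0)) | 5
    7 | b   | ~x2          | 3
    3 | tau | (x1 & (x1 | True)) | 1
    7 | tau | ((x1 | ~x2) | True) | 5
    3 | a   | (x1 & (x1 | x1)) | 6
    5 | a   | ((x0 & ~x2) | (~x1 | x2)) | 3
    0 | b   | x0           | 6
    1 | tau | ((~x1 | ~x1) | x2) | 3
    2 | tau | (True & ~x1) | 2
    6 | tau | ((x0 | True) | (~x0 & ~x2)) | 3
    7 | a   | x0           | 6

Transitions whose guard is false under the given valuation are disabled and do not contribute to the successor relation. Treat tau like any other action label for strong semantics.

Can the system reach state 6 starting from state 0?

Answer: UNREACHABLE

Analysis:
13 transition(s) survive guard evaluation.
L0 = {0}
L1 = {2,3,8}  cumulative {0,2,3,8}
L2 = {4}  cumulative {0,2,3,4,8}
Reachable = {0,2,3,4,8}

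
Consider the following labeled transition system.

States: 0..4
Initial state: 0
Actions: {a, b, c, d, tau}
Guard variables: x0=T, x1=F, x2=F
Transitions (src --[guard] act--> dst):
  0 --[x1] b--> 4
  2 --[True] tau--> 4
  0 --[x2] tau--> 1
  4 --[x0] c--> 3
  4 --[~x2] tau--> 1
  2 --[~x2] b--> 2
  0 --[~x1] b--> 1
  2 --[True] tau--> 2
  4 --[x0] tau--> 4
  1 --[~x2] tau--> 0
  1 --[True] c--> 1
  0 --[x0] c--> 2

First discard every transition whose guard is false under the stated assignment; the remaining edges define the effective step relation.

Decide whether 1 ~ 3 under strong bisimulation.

Compute ~ classes (split until stable):
  round 0: {{0,1,2,3,4}}
  round 1: {{0},{1,4},{2},{3}}
  round 2: {{0},{1},{2},{3},{4}}
5 equivalence class(es) (converged in 3)
1∈{1}, 3∈{3}

Answer: NOT BISIMILAR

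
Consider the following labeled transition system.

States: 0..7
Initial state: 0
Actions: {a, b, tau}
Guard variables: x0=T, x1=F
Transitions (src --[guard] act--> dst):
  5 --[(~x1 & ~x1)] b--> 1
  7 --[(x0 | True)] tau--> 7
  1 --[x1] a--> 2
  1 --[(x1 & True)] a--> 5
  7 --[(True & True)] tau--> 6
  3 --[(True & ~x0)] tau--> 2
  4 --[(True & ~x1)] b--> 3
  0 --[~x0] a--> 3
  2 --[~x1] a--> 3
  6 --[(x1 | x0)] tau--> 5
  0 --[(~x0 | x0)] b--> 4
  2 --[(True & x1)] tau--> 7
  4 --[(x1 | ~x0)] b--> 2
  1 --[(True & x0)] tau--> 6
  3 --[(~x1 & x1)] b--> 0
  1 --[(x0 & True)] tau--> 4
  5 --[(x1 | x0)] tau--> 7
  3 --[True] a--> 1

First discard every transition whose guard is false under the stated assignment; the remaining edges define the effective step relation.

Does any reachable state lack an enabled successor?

Reach set: {0,1,3,4,5,6,7}
  0: b→4  [1 out]
  1: tau→4  tau→6  [2 out]
  3: a→1  [1 out]
  4: b→3  [1 out]
  5: b→1  tau→7  [2 out]
  6: tau→5  [1 out]
  7: tau→6  tau→7  [2 out]

Answer: DEADLOCK-FREE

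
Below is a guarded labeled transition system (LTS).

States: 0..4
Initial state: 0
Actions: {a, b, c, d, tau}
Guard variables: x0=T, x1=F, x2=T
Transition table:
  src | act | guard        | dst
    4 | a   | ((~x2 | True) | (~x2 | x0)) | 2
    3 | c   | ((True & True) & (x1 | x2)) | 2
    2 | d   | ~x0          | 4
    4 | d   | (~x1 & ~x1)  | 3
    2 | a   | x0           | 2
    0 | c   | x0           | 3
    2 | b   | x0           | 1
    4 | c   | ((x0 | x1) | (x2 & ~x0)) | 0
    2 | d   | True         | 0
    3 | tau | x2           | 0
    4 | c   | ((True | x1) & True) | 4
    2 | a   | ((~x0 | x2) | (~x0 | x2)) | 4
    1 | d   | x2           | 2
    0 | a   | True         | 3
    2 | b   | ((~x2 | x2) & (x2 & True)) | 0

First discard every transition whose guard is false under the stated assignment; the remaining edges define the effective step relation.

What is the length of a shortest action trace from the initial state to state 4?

Answer: 3

Analysis:
Layered search for 4:
  depth 0: {0}
  depth 1: {3}
  depth 2: {2}
  depth 3: {1,4}
first hit 4 at d=3 via a·c·a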